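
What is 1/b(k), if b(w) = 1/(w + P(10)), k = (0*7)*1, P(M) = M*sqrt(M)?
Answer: 10*sqrt(10) ≈ 31.623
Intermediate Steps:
P(M) = M**(3/2)
k = 0 (k = 0*1 = 0)
b(w) = 1/(w + 10*sqrt(10)) (b(w) = 1/(w + 10**(3/2)) = 1/(w + 10*sqrt(10)))
1/b(k) = 1/(1/(0 + 10*sqrt(10))) = 1/(1/(10*sqrt(10))) = 1/(sqrt(10)/100) = 10*sqrt(10)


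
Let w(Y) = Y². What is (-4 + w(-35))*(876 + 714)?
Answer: 1941390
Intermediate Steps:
(-4 + w(-35))*(876 + 714) = (-4 + (-35)²)*(876 + 714) = (-4 + 1225)*1590 = 1221*1590 = 1941390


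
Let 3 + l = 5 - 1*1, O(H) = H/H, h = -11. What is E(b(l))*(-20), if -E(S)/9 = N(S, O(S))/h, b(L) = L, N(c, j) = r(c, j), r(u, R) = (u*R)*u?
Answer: -180/11 ≈ -16.364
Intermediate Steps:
O(H) = 1
l = 1 (l = -3 + (5 - 1*1) = -3 + (5 - 1) = -3 + 4 = 1)
r(u, R) = R*u**2 (r(u, R) = (R*u)*u = R*u**2)
N(c, j) = j*c**2
E(S) = 9*S**2/11 (E(S) = -9*1*S**2/(-11) = -9*S**2*(-1)/11 = -(-9)*S**2/11 = 9*S**2/11)
E(b(l))*(-20) = ((9/11)*1**2)*(-20) = ((9/11)*1)*(-20) = (9/11)*(-20) = -180/11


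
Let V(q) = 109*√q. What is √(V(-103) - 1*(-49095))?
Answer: √(49095 + 109*I*√103) ≈ 221.59 + 2.496*I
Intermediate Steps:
√(V(-103) - 1*(-49095)) = √(109*√(-103) - 1*(-49095)) = √(109*(I*√103) + 49095) = √(109*I*√103 + 49095) = √(49095 + 109*I*√103)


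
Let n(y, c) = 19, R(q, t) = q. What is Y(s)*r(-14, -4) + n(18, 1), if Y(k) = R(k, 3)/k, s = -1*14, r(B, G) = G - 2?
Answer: 13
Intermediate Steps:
r(B, G) = -2 + G
s = -14
Y(k) = 1 (Y(k) = k/k = 1)
Y(s)*r(-14, -4) + n(18, 1) = 1*(-2 - 4) + 19 = 1*(-6) + 19 = -6 + 19 = 13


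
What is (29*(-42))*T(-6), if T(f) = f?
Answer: 7308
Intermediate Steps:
(29*(-42))*T(-6) = (29*(-42))*(-6) = -1218*(-6) = 7308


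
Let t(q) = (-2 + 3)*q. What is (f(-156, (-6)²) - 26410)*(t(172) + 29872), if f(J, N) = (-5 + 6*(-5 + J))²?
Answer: 27533252964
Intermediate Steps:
t(q) = q (t(q) = 1*q = q)
f(J, N) = (-35 + 6*J)² (f(J, N) = (-5 + (-30 + 6*J))² = (-35 + 6*J)²)
(f(-156, (-6)²) - 26410)*(t(172) + 29872) = ((-35 + 6*(-156))² - 26410)*(172 + 29872) = ((-35 - 936)² - 26410)*30044 = ((-971)² - 26410)*30044 = (942841 - 26410)*30044 = 916431*30044 = 27533252964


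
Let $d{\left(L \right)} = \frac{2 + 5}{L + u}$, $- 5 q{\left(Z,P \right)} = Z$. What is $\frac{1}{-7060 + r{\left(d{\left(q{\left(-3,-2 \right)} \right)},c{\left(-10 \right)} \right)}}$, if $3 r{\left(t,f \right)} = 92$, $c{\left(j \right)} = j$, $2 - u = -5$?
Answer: $- \frac{3}{21088} \approx -0.00014226$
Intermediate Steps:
$u = 7$ ($u = 2 - -5 = 2 + 5 = 7$)
$q{\left(Z,P \right)} = - \frac{Z}{5}$
$d{\left(L \right)} = \frac{7}{7 + L}$ ($d{\left(L \right)} = \frac{2 + 5}{L + 7} = \frac{7}{7 + L}$)
$r{\left(t,f \right)} = \frac{92}{3}$ ($r{\left(t,f \right)} = \frac{1}{3} \cdot 92 = \frac{92}{3}$)
$\frac{1}{-7060 + r{\left(d{\left(q{\left(-3,-2 \right)} \right)},c{\left(-10 \right)} \right)}} = \frac{1}{-7060 + \frac{92}{3}} = \frac{1}{- \frac{21088}{3}} = - \frac{3}{21088}$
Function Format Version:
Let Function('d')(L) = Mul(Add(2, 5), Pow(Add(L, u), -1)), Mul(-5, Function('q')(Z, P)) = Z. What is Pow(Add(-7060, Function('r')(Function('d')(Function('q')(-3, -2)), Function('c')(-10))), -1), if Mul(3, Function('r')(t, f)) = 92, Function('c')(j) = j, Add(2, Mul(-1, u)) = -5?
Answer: Rational(-3, 21088) ≈ -0.00014226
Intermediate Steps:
u = 7 (u = Add(2, Mul(-1, -5)) = Add(2, 5) = 7)
Function('q')(Z, P) = Mul(Rational(-1, 5), Z)
Function('d')(L) = Mul(7, Pow(Add(7, L), -1)) (Function('d')(L) = Mul(Add(2, 5), Pow(Add(L, 7), -1)) = Mul(7, Pow(Add(7, L), -1)))
Function('r')(t, f) = Rational(92, 3) (Function('r')(t, f) = Mul(Rational(1, 3), 92) = Rational(92, 3))
Pow(Add(-7060, Function('r')(Function('d')(Function('q')(-3, -2)), Function('c')(-10))), -1) = Pow(Add(-7060, Rational(92, 3)), -1) = Pow(Rational(-21088, 3), -1) = Rational(-3, 21088)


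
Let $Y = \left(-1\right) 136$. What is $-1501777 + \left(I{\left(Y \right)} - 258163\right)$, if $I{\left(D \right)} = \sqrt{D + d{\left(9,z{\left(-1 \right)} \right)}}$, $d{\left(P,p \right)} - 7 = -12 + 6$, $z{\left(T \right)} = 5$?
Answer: $-1759940 + 3 i \sqrt{15} \approx -1.7599 \cdot 10^{6} + 11.619 i$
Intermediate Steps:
$Y = -136$
$d{\left(P,p \right)} = 1$ ($d{\left(P,p \right)} = 7 + \left(-12 + 6\right) = 7 - 6 = 1$)
$I{\left(D \right)} = \sqrt{1 + D}$ ($I{\left(D \right)} = \sqrt{D + 1} = \sqrt{1 + D}$)
$-1501777 + \left(I{\left(Y \right)} - 258163\right) = -1501777 + \left(\sqrt{1 - 136} - 258163\right) = -1501777 - \left(258163 - \sqrt{-135}\right) = -1501777 - \left(258163 - 3 i \sqrt{15}\right) = -1759940 + 3 i \sqrt{15}$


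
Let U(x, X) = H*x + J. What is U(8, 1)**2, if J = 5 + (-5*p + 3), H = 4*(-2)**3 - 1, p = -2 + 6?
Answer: 76176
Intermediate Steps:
p = 4
H = -33 (H = 4*(-8) - 1 = -32 - 1 = -33)
J = -12 (J = 5 + (-5*4 + 3) = 5 + (-20 + 3) = 5 - 17 = -12)
U(x, X) = -12 - 33*x (U(x, X) = -33*x - 12 = -12 - 33*x)
U(8, 1)**2 = (-12 - 33*8)**2 = (-12 - 264)**2 = (-276)**2 = 76176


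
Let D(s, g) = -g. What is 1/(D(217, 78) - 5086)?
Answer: -1/5164 ≈ -0.00019365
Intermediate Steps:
1/(D(217, 78) - 5086) = 1/(-1*78 - 5086) = 1/(-78 - 5086) = 1/(-5164) = -1/5164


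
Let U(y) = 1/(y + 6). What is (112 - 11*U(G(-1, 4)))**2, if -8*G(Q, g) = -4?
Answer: 2056356/169 ≈ 12168.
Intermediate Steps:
G(Q, g) = 1/2 (G(Q, g) = -1/8*(-4) = 1/2)
U(y) = 1/(6 + y)
(112 - 11*U(G(-1, 4)))**2 = (112 - 11/(6 + 1/2))**2 = (112 - 11/13/2)**2 = (112 - 11*2/13)**2 = (112 - 22/13)**2 = (1434/13)**2 = 2056356/169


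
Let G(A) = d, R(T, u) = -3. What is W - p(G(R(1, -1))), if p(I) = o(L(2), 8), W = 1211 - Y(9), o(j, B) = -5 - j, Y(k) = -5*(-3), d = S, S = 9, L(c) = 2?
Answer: 1203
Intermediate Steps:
d = 9
G(A) = 9
Y(k) = 15
W = 1196 (W = 1211 - 1*15 = 1211 - 15 = 1196)
p(I) = -7 (p(I) = -5 - 1*2 = -5 - 2 = -7)
W - p(G(R(1, -1))) = 1196 - 1*(-7) = 1196 + 7 = 1203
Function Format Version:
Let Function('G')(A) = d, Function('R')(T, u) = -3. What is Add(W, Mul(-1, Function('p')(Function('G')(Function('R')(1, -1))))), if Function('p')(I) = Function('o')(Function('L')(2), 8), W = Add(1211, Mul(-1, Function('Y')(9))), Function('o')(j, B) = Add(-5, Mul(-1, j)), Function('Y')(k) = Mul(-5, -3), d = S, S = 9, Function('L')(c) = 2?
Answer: 1203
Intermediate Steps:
d = 9
Function('G')(A) = 9
Function('Y')(k) = 15
W = 1196 (W = Add(1211, Mul(-1, 15)) = Add(1211, -15) = 1196)
Function('p')(I) = -7 (Function('p')(I) = Add(-5, Mul(-1, 2)) = Add(-5, -2) = -7)
Add(W, Mul(-1, Function('p')(Function('G')(Function('R')(1, -1))))) = Add(1196, Mul(-1, -7)) = Add(1196, 7) = 1203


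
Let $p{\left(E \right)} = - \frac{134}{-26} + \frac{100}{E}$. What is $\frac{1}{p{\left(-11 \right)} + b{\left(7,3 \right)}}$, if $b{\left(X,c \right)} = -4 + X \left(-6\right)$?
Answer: $- \frac{143}{7141} \approx -0.020025$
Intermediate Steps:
$b{\left(X,c \right)} = -4 - 6 X$
$p{\left(E \right)} = \frac{67}{13} + \frac{100}{E}$ ($p{\left(E \right)} = \left(-134\right) \left(- \frac{1}{26}\right) + \frac{100}{E} = \frac{67}{13} + \frac{100}{E}$)
$\frac{1}{p{\left(-11 \right)} + b{\left(7,3 \right)}} = \frac{1}{\left(\frac{67}{13} + \frac{100}{-11}\right) - 46} = \frac{1}{\left(\frac{67}{13} + 100 \left(- \frac{1}{11}\right)\right) - 46} = \frac{1}{\left(\frac{67}{13} - \frac{100}{11}\right) - 46} = \frac{1}{- \frac{563}{143} - 46} = \frac{1}{- \frac{7141}{143}} = - \frac{143}{7141}$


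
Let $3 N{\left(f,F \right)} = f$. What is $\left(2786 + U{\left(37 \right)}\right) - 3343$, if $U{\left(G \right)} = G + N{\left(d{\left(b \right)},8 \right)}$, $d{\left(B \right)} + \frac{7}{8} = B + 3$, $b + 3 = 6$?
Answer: $- \frac{12439}{24} \approx -518.29$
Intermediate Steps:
$b = 3$ ($b = -3 + 6 = 3$)
$d{\left(B \right)} = \frac{17}{8} + B$ ($d{\left(B \right)} = - \frac{7}{8} + \left(B + 3\right) = - \frac{7}{8} + \left(3 + B\right) = \frac{17}{8} + B$)
$N{\left(f,F \right)} = \frac{f}{3}$
$U{\left(G \right)} = \frac{41}{24} + G$ ($U{\left(G \right)} = G + \frac{\frac{17}{8} + 3}{3} = G + \frac{1}{3} \cdot \frac{41}{8} = G + \frac{41}{24} = \frac{41}{24} + G$)
$\left(2786 + U{\left(37 \right)}\right) - 3343 = \left(2786 + \left(\frac{41}{24} + 37\right)\right) - 3343 = \left(2786 + \frac{929}{24}\right) - 3343 = \frac{67793}{24} - 3343 = - \frac{12439}{24}$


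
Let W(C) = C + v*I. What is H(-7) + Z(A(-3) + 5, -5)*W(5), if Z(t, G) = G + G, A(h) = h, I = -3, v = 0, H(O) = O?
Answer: -57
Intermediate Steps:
Z(t, G) = 2*G
W(C) = C (W(C) = C + 0*(-3) = C + 0 = C)
H(-7) + Z(A(-3) + 5, -5)*W(5) = -7 + (2*(-5))*5 = -7 - 10*5 = -7 - 50 = -57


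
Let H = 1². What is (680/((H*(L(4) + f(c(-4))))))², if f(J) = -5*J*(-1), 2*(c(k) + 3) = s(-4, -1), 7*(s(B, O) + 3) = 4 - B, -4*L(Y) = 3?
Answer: 362521600/326041 ≈ 1111.9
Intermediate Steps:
L(Y) = -¾ (L(Y) = -¼*3 = -¾)
s(B, O) = -17/7 - B/7 (s(B, O) = -3 + (4 - B)/7 = -3 + (4/7 - B/7) = -17/7 - B/7)
c(k) = -55/14 (c(k) = -3 + (-17/7 - ⅐*(-4))/2 = -3 + (-17/7 + 4/7)/2 = -3 + (½)*(-13/7) = -3 - 13/14 = -55/14)
H = 1
f(J) = 5*J
(680/((H*(L(4) + f(c(-4))))))² = (680/((1*(-¾ + 5*(-55/14)))))² = (680/((1*(-¾ - 275/14))))² = (680/((1*(-571/28))))² = (680/(-571/28))² = (680*(-28/571))² = (-19040/571)² = 362521600/326041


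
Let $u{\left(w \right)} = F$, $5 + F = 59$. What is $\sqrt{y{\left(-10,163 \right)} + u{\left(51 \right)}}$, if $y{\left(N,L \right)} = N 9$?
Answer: $6 i \approx 6.0 i$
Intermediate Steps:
$y{\left(N,L \right)} = 9 N$
$F = 54$ ($F = -5 + 59 = 54$)
$u{\left(w \right)} = 54$
$\sqrt{y{\left(-10,163 \right)} + u{\left(51 \right)}} = \sqrt{9 \left(-10\right) + 54} = \sqrt{-90 + 54} = \sqrt{-36} = 6 i$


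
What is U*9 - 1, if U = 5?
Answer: 44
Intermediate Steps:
U*9 - 1 = 5*9 - 1 = 45 - 1 = 44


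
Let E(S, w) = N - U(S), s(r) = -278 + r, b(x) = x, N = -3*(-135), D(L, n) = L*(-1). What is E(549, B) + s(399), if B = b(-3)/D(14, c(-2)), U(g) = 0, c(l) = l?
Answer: 526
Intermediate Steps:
D(L, n) = -L
N = 405
B = 3/14 (B = -3/((-1*14)) = -3/(-14) = -3*(-1/14) = 3/14 ≈ 0.21429)
E(S, w) = 405 (E(S, w) = 405 - 1*0 = 405 + 0 = 405)
E(549, B) + s(399) = 405 + (-278 + 399) = 405 + 121 = 526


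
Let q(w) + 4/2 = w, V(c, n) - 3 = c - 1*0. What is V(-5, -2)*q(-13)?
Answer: 30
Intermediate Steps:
V(c, n) = 3 + c (V(c, n) = 3 + (c - 1*0) = 3 + (c + 0) = 3 + c)
q(w) = -2 + w
V(-5, -2)*q(-13) = (3 - 5)*(-2 - 13) = -2*(-15) = 30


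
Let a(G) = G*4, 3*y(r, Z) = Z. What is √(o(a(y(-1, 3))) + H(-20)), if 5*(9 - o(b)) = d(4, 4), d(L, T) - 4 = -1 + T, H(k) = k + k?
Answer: 9*I*√10/5 ≈ 5.6921*I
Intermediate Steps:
H(k) = 2*k
d(L, T) = 3 + T (d(L, T) = 4 + (-1 + T) = 3 + T)
y(r, Z) = Z/3
a(G) = 4*G
o(b) = 38/5 (o(b) = 9 - (3 + 4)/5 = 9 - ⅕*7 = 9 - 7/5 = 38/5)
√(o(a(y(-1, 3))) + H(-20)) = √(38/5 + 2*(-20)) = √(38/5 - 40) = √(-162/5) = 9*I*√10/5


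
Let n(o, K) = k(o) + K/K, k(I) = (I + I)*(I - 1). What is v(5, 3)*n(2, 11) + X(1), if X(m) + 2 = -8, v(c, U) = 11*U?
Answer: 155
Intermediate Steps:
k(I) = 2*I*(-1 + I) (k(I) = (2*I)*(-1 + I) = 2*I*(-1 + I))
X(m) = -10 (X(m) = -2 - 8 = -10)
n(o, K) = 1 + 2*o*(-1 + o) (n(o, K) = 2*o*(-1 + o) + K/K = 2*o*(-1 + o) + 1 = 1 + 2*o*(-1 + o))
v(5, 3)*n(2, 11) + X(1) = (11*3)*(1 + 2*2*(-1 + 2)) - 10 = 33*(1 + 2*2*1) - 10 = 33*(1 + 4) - 10 = 33*5 - 10 = 165 - 10 = 155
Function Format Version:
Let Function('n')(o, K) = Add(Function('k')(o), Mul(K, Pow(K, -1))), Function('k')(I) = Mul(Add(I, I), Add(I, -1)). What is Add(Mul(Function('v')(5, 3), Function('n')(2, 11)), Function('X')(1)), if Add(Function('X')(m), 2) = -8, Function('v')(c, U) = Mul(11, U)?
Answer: 155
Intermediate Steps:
Function('k')(I) = Mul(2, I, Add(-1, I)) (Function('k')(I) = Mul(Mul(2, I), Add(-1, I)) = Mul(2, I, Add(-1, I)))
Function('X')(m) = -10 (Function('X')(m) = Add(-2, -8) = -10)
Function('n')(o, K) = Add(1, Mul(2, o, Add(-1, o))) (Function('n')(o, K) = Add(Mul(2, o, Add(-1, o)), Mul(K, Pow(K, -1))) = Add(Mul(2, o, Add(-1, o)), 1) = Add(1, Mul(2, o, Add(-1, o))))
Add(Mul(Function('v')(5, 3), Function('n')(2, 11)), Function('X')(1)) = Add(Mul(Mul(11, 3), Add(1, Mul(2, 2, Add(-1, 2)))), -10) = Add(Mul(33, Add(1, Mul(2, 2, 1))), -10) = Add(Mul(33, Add(1, 4)), -10) = Add(Mul(33, 5), -10) = Add(165, -10) = 155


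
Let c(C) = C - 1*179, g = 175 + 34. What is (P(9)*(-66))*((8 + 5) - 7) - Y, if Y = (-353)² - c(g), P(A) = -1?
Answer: -124183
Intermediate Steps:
g = 209
c(C) = -179 + C (c(C) = C - 179 = -179 + C)
Y = 124579 (Y = (-353)² - (-179 + 209) = 124609 - 1*30 = 124609 - 30 = 124579)
(P(9)*(-66))*((8 + 5) - 7) - Y = (-1*(-66))*((8 + 5) - 7) - 1*124579 = 66*(13 - 7) - 124579 = 66*6 - 124579 = 396 - 124579 = -124183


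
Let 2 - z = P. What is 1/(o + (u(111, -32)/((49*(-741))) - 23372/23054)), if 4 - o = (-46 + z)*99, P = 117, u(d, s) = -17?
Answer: 418533843/6672260947934 ≈ 6.2727e-5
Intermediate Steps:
z = -115 (z = 2 - 1*117 = 2 - 117 = -115)
o = 15943 (o = 4 - (-46 - 115)*99 = 4 - (-161)*99 = 4 - 1*(-15939) = 4 + 15939 = 15943)
1/(o + (u(111, -32)/((49*(-741))) - 23372/23054)) = 1/(15943 + (-17/(49*(-741)) - 23372/23054)) = 1/(15943 + (-17/(-36309) - 23372*1/23054)) = 1/(15943 + (-17*(-1/36309) - 11686/11527)) = 1/(15943 + (17/36309 - 11686/11527)) = 1/(15943 - 424111015/418533843) = 1/(6672260947934/418533843) = 418533843/6672260947934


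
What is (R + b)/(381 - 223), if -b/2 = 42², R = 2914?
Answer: -307/79 ≈ -3.8861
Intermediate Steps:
b = -3528 (b = -2*42² = -2*1764 = -3528)
(R + b)/(381 - 223) = (2914 - 3528)/(381 - 223) = -614/158 = -614*1/158 = -307/79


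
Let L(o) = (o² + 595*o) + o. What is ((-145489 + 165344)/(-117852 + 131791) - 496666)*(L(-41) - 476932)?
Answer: 3459336858146553/13939 ≈ 2.4818e+11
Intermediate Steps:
L(o) = o² + 596*o
((-145489 + 165344)/(-117852 + 131791) - 496666)*(L(-41) - 476932) = ((-145489 + 165344)/(-117852 + 131791) - 496666)*(-41*(596 - 41) - 476932) = (19855/13939 - 496666)*(-41*555 - 476932) = (19855*(1/13939) - 496666)*(-22755 - 476932) = (19855/13939 - 496666)*(-499687) = -6923007519/13939*(-499687) = 3459336858146553/13939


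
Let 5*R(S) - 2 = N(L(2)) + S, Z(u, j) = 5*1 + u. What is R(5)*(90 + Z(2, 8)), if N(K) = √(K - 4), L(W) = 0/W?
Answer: 679/5 + 194*I/5 ≈ 135.8 + 38.8*I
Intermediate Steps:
Z(u, j) = 5 + u
L(W) = 0
N(K) = √(-4 + K)
R(S) = ⅖ + S/5 + 2*I/5 (R(S) = ⅖ + (√(-4 + 0) + S)/5 = ⅖ + (√(-4) + S)/5 = ⅖ + (2*I + S)/5 = ⅖ + (S + 2*I)/5 = ⅖ + (S/5 + 2*I/5) = ⅖ + S/5 + 2*I/5)
R(5)*(90 + Z(2, 8)) = (⅖ + (⅕)*5 + 2*I/5)*(90 + (5 + 2)) = (⅖ + 1 + 2*I/5)*(90 + 7) = (7/5 + 2*I/5)*97 = 679/5 + 194*I/5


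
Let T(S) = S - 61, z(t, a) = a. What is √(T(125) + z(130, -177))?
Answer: I*√113 ≈ 10.63*I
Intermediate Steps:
T(S) = -61 + S
√(T(125) + z(130, -177)) = √((-61 + 125) - 177) = √(64 - 177) = √(-113) = I*√113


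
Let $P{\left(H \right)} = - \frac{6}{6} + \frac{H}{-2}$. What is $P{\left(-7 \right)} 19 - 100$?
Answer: $- \frac{105}{2} \approx -52.5$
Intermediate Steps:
$P{\left(H \right)} = -1 - \frac{H}{2}$ ($P{\left(H \right)} = \left(-6\right) \frac{1}{6} + H \left(- \frac{1}{2}\right) = -1 - \frac{H}{2}$)
$P{\left(-7 \right)} 19 - 100 = \left(-1 - - \frac{7}{2}\right) 19 - 100 = \left(-1 + \frac{7}{2}\right) 19 - 100 = \frac{5}{2} \cdot 19 - 100 = \frac{95}{2} - 100 = - \frac{105}{2}$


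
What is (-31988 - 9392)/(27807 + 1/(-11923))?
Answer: -24668687/16577143 ≈ -1.4881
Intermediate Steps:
(-31988 - 9392)/(27807 + 1/(-11923)) = -41380/(27807 - 1/11923) = -41380/331542860/11923 = -41380*11923/331542860 = -24668687/16577143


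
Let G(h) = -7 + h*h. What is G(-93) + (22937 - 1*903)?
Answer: 30676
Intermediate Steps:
G(h) = -7 + h²
G(-93) + (22937 - 1*903) = (-7 + (-93)²) + (22937 - 1*903) = (-7 + 8649) + (22937 - 903) = 8642 + 22034 = 30676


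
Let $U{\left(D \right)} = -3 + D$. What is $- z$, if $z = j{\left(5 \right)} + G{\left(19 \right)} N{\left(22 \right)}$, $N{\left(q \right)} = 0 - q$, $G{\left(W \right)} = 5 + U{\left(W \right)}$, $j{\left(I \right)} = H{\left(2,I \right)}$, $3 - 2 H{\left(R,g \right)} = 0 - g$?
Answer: $458$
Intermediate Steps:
$H{\left(R,g \right)} = \frac{3}{2} + \frac{g}{2}$ ($H{\left(R,g \right)} = \frac{3}{2} - \frac{0 - g}{2} = \frac{3}{2} - \frac{\left(-1\right) g}{2} = \frac{3}{2} + \frac{g}{2}$)
$j{\left(I \right)} = \frac{3}{2} + \frac{I}{2}$
$G{\left(W \right)} = 2 + W$ ($G{\left(W \right)} = 5 + \left(-3 + W\right) = 2 + W$)
$N{\left(q \right)} = - q$
$z = -458$ ($z = \left(\frac{3}{2} + \frac{1}{2} \cdot 5\right) + \left(2 + 19\right) \left(\left(-1\right) 22\right) = \left(\frac{3}{2} + \frac{5}{2}\right) + 21 \left(-22\right) = 4 - 462 = -458$)
$- z = \left(-1\right) \left(-458\right) = 458$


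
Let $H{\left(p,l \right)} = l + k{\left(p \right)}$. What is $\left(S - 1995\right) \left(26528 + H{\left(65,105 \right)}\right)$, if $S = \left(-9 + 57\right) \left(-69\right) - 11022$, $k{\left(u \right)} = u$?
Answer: $-435951642$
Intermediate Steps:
$S = -14334$ ($S = 48 \left(-69\right) - 11022 = -3312 - 11022 = -14334$)
$H{\left(p,l \right)} = l + p$
$\left(S - 1995\right) \left(26528 + H{\left(65,105 \right)}\right) = \left(-14334 - 1995\right) \left(26528 + \left(105 + 65\right)\right) = - 16329 \left(26528 + 170\right) = \left(-16329\right) 26698 = -435951642$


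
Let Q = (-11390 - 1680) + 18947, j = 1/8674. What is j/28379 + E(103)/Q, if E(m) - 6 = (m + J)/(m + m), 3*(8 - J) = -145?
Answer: 515213536471/447023830819878 ≈ 0.0011525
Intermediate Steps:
J = 169/3 (J = 8 - 1/3*(-145) = 8 + 145/3 = 169/3 ≈ 56.333)
E(m) = 6 + (169/3 + m)/(2*m) (E(m) = 6 + (m + 169/3)/(m + m) = 6 + (169/3 + m)/((2*m)) = 6 + (169/3 + m)*(1/(2*m)) = 6 + (169/3 + m)/(2*m))
j = 1/8674 ≈ 0.00011529
Q = 5877 (Q = -13070 + 18947 = 5877)
j/28379 + E(103)/Q = (1/8674)/28379 + ((13/6)*(13 + 3*103)/103)/5877 = (1/8674)*(1/28379) + ((13/6)*(1/103)*(13 + 309))*(1/5877) = 1/246159446 + ((13/6)*(1/103)*322)*(1/5877) = 1/246159446 + (2093/309)*(1/5877) = 1/246159446 + 2093/1815993 = 515213536471/447023830819878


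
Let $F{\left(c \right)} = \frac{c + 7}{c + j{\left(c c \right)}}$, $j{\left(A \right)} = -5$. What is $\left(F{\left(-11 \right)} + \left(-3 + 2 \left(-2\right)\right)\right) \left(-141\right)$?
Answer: $\frac{3807}{4} \approx 951.75$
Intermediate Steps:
$F{\left(c \right)} = \frac{7 + c}{-5 + c}$ ($F{\left(c \right)} = \frac{c + 7}{c - 5} = \frac{7 + c}{-5 + c}$)
$\left(F{\left(-11 \right)} + \left(-3 + 2 \left(-2\right)\right)\right) \left(-141\right) = \left(\frac{7 - 11}{-5 - 11} + \left(-3 + 2 \left(-2\right)\right)\right) \left(-141\right) = \left(\frac{1}{-16} \left(-4\right) - 7\right) \left(-141\right) = \left(\left(- \frac{1}{16}\right) \left(-4\right) - 7\right) \left(-141\right) = \left(\frac{1}{4} - 7\right) \left(-141\right) = \left(- \frac{27}{4}\right) \left(-141\right) = \frac{3807}{4}$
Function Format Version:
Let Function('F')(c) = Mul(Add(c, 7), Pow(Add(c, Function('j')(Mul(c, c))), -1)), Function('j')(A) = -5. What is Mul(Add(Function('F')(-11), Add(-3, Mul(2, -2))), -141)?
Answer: Rational(3807, 4) ≈ 951.75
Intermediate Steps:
Function('F')(c) = Mul(Pow(Add(-5, c), -1), Add(7, c)) (Function('F')(c) = Mul(Add(c, 7), Pow(Add(c, -5), -1)) = Mul(Add(7, c), Pow(Add(-5, c), -1)) = Mul(Pow(Add(-5, c), -1), Add(7, c)))
Mul(Add(Function('F')(-11), Add(-3, Mul(2, -2))), -141) = Mul(Add(Mul(Pow(Add(-5, -11), -1), Add(7, -11)), Add(-3, Mul(2, -2))), -141) = Mul(Add(Mul(Pow(-16, -1), -4), Add(-3, -4)), -141) = Mul(Add(Mul(Rational(-1, 16), -4), -7), -141) = Mul(Add(Rational(1, 4), -7), -141) = Mul(Rational(-27, 4), -141) = Rational(3807, 4)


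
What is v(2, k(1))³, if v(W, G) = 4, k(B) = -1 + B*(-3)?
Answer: 64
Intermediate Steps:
k(B) = -1 - 3*B
v(2, k(1))³ = 4³ = 64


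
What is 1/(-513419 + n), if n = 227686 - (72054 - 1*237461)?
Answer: -1/120326 ≈ -8.3108e-6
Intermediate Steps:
n = 393093 (n = 227686 - (72054 - 237461) = 227686 - 1*(-165407) = 227686 + 165407 = 393093)
1/(-513419 + n) = 1/(-513419 + 393093) = 1/(-120326) = -1/120326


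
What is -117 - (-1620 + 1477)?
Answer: 26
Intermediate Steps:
-117 - (-1620 + 1477) = -117 - 1*(-143) = -117 + 143 = 26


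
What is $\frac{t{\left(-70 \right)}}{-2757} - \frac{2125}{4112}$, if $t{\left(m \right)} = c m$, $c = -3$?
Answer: $- \frac{2240715}{3778928} \approx -0.59295$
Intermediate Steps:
$t{\left(m \right)} = - 3 m$
$\frac{t{\left(-70 \right)}}{-2757} - \frac{2125}{4112} = \frac{\left(-3\right) \left(-70\right)}{-2757} - \frac{2125}{4112} = 210 \left(- \frac{1}{2757}\right) - \frac{2125}{4112} = - \frac{70}{919} - \frac{2125}{4112} = - \frac{2240715}{3778928}$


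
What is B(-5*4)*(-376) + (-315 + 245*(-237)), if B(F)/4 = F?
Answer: -28300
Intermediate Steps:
B(F) = 4*F
B(-5*4)*(-376) + (-315 + 245*(-237)) = (4*(-5*4))*(-376) + (-315 + 245*(-237)) = (4*(-20))*(-376) + (-315 - 58065) = -80*(-376) - 58380 = 30080 - 58380 = -28300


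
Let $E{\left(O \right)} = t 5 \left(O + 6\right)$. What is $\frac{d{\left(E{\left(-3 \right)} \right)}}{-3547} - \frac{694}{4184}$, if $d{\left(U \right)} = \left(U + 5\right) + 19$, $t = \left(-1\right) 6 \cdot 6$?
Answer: $- \frac{151337}{7420324} \approx -0.020395$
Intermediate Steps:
$t = -36$ ($t = \left(-6\right) 6 = -36$)
$E{\left(O \right)} = -1080 - 180 O$ ($E{\left(O \right)} = - 36 \cdot 5 \left(O + 6\right) = - 36 \cdot 5 \left(6 + O\right) = - 36 \left(30 + 5 O\right) = -1080 - 180 O$)
$d{\left(U \right)} = 24 + U$ ($d{\left(U \right)} = \left(5 + U\right) + 19 = 24 + U$)
$\frac{d{\left(E{\left(-3 \right)} \right)}}{-3547} - \frac{694}{4184} = \frac{24 - 540}{-3547} - \frac{694}{4184} = \left(24 + \left(-1080 + 540\right)\right) \left(- \frac{1}{3547}\right) - \frac{347}{2092} = \left(24 - 540\right) \left(- \frac{1}{3547}\right) - \frac{347}{2092} = \left(-516\right) \left(- \frac{1}{3547}\right) - \frac{347}{2092} = \frac{516}{3547} - \frac{347}{2092} = - \frac{151337}{7420324}$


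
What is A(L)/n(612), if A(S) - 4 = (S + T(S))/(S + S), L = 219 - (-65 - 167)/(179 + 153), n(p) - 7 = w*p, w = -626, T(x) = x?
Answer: -1/76621 ≈ -1.3051e-5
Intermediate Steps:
n(p) = 7 - 626*p
L = 18235/83 (L = 219 - (-232)/332 = 219 - 1*(-58/83) = 219 + 58/83 = 18235/83 ≈ 219.70)
A(S) = 5 (A(S) = 4 + (S + S)/(S + S) = 4 + (2*S)/((2*S)) = 4 + (2*S)*(1/(2*S)) = 4 + 1 = 5)
A(L)/n(612) = 5/(7 - 626*612) = 5/(7 - 383112) = 5/(-383105) = 5*(-1/383105) = -1/76621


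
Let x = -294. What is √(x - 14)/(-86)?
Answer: -I*√77/43 ≈ -0.20407*I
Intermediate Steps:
√(x - 14)/(-86) = √(-294 - 14)/(-86) = √(-308)*(-1/86) = (2*I*√77)*(-1/86) = -I*√77/43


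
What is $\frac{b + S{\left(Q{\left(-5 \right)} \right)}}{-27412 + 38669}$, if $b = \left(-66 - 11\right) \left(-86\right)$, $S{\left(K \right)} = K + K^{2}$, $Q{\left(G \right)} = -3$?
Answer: $\frac{6628}{11257} \approx 0.58879$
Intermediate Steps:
$b = 6622$ ($b = \left(-77\right) \left(-86\right) = 6622$)
$\frac{b + S{\left(Q{\left(-5 \right)} \right)}}{-27412 + 38669} = \frac{6622 - 3 \left(1 - 3\right)}{-27412 + 38669} = \frac{6622 - -6}{11257} = \left(6622 + 6\right) \frac{1}{11257} = 6628 \cdot \frac{1}{11257} = \frac{6628}{11257}$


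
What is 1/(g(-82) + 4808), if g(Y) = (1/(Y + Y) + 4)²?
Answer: 26896/129744993 ≈ 0.00020730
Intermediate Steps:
g(Y) = (4 + 1/(2*Y))² (g(Y) = (1/(2*Y) + 4)² = (4 + 1/(2*Y))²)
1/(g(-82) + 4808) = 1/((¼)*(1 + 8*(-82))²/(-82)² + 4808) = 1/((¼)*(1/6724)*(1 - 656)² + 4808) = 1/((¼)*(1/6724)*(-655)² + 4808) = 1/((¼)*(1/6724)*429025 + 4808) = 1/(429025/26896 + 4808) = 1/(129744993/26896) = 26896/129744993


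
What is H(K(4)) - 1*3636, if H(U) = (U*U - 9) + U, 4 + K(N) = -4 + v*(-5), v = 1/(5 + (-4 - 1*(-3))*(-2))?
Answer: -175311/49 ≈ -3577.8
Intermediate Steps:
v = ⅐ (v = 1/(5 + (-4 + 3)*(-2)) = 1/(5 - 1*(-2)) = 1/(5 + 2) = 1/7 = ⅐ ≈ 0.14286)
K(N) = -61/7 (K(N) = -4 + (-4 + (⅐)*(-5)) = -4 + (-4 - 5/7) = -4 - 33/7 = -61/7)
H(U) = -9 + U + U² (H(U) = (U² - 9) + U = (-9 + U²) + U = -9 + U + U²)
H(K(4)) - 1*3636 = (-9 - 61/7 + (-61/7)²) - 1*3636 = (-9 - 61/7 + 3721/49) - 3636 = 2853/49 - 3636 = -175311/49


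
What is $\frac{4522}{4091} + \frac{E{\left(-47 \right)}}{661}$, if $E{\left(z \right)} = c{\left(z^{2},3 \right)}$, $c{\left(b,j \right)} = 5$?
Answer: $\frac{3009497}{2704151} \approx 1.1129$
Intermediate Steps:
$E{\left(z \right)} = 5$
$\frac{4522}{4091} + \frac{E{\left(-47 \right)}}{661} = \frac{4522}{4091} + \frac{5}{661} = \frac{3009497}{2704151}$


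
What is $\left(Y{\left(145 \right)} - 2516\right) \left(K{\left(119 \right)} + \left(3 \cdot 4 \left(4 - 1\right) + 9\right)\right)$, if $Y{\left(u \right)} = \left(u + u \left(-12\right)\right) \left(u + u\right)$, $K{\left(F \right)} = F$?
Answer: $-76270824$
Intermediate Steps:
$Y{\left(u \right)} = - 22 u^{2}$ ($Y{\left(u \right)} = \left(u - 12 u\right) 2 u = - 11 u 2 u = - 22 u^{2}$)
$\left(Y{\left(145 \right)} - 2516\right) \left(K{\left(119 \right)} + \left(3 \cdot 4 \left(4 - 1\right) + 9\right)\right) = \left(- 22 \cdot 145^{2} - 2516\right) \left(119 + \left(3 \cdot 4 \left(4 - 1\right) + 9\right)\right) = \left(\left(-22\right) 21025 - 2516\right) \left(119 + \left(3 \cdot 4 \cdot 3 + 9\right)\right) = \left(-462550 - 2516\right) \left(119 + \left(3 \cdot 12 + 9\right)\right) = - 465066 \left(119 + \left(36 + 9\right)\right) = - 465066 \left(119 + 45\right) = \left(-465066\right) 164 = -76270824$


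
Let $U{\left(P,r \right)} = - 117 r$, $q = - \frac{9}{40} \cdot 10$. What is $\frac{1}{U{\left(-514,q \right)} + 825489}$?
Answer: $\frac{4}{3303009} \approx 1.211 \cdot 10^{-6}$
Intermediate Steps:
$q = - \frac{9}{4}$ ($q = \left(-9\right) \frac{1}{40} \cdot 10 = \left(- \frac{9}{40}\right) 10 = - \frac{9}{4} \approx -2.25$)
$\frac{1}{U{\left(-514,q \right)} + 825489} = \frac{1}{\left(-117\right) \left(- \frac{9}{4}\right) + 825489} = \frac{1}{\frac{1053}{4} + 825489} = \frac{1}{\frac{3303009}{4}} = \frac{4}{3303009}$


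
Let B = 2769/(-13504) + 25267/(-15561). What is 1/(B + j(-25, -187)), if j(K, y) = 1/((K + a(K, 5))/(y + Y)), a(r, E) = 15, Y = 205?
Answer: -1050678720/3812691581 ≈ -0.27557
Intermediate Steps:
B = -384293977/210135744 (B = 2769*(-1/13504) + 25267*(-1/15561) = -2769/13504 - 25267/15561 = -384293977/210135744 ≈ -1.8288)
j(K, y) = (205 + y)/(15 + K) (j(K, y) = 1/((K + 15)/(y + 205)) = 1/((15 + K)/(205 + y)) = (205 + y)/(15 + K))
1/(B + j(-25, -187)) = 1/(-384293977/210135744 + (205 - 187)/(15 - 25)) = 1/(-384293977/210135744 + 18/(-10)) = 1/(-384293977/210135744 - 1/10*18) = 1/(-384293977/210135744 - 9/5) = 1/(-3812691581/1050678720) = -1050678720/3812691581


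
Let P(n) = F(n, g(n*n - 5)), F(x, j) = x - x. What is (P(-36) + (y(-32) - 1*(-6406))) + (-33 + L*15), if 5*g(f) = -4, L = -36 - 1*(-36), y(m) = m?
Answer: 6341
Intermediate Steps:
L = 0 (L = -36 + 36 = 0)
g(f) = -4/5 (g(f) = (1/5)*(-4) = -4/5)
F(x, j) = 0
P(n) = 0
(P(-36) + (y(-32) - 1*(-6406))) + (-33 + L*15) = (0 + (-32 - 1*(-6406))) + (-33 + 0*15) = (0 + (-32 + 6406)) + (-33 + 0) = (0 + 6374) - 33 = 6374 - 33 = 6341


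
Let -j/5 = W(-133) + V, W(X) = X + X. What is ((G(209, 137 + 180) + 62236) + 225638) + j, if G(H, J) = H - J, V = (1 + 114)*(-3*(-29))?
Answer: 239071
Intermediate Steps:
V = 10005 (V = 115*87 = 10005)
W(X) = 2*X
j = -48695 (j = -5*(2*(-133) + 10005) = -5*(-266 + 10005) = -5*9739 = -48695)
((G(209, 137 + 180) + 62236) + 225638) + j = (((209 - (137 + 180)) + 62236) + 225638) - 48695 = (((209 - 1*317) + 62236) + 225638) - 48695 = (((209 - 317) + 62236) + 225638) - 48695 = ((-108 + 62236) + 225638) - 48695 = (62128 + 225638) - 48695 = 287766 - 48695 = 239071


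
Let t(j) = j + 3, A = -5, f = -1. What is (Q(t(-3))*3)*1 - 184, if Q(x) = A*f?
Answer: -169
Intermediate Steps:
t(j) = 3 + j
Q(x) = 5 (Q(x) = -5*(-1) = 5)
(Q(t(-3))*3)*1 - 184 = (5*3)*1 - 184 = 15*1 - 184 = 15 - 184 = -169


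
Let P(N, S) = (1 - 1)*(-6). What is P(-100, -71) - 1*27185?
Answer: -27185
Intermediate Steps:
P(N, S) = 0 (P(N, S) = 0*(-6) = 0)
P(-100, -71) - 1*27185 = 0 - 1*27185 = 0 - 27185 = -27185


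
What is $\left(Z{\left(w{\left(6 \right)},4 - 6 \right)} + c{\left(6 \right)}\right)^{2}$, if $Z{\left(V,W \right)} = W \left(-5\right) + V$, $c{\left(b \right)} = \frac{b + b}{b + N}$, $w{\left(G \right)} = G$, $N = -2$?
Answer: $361$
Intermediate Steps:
$c{\left(b \right)} = \frac{2 b}{-2 + b}$ ($c{\left(b \right)} = \frac{b + b}{b - 2} = \frac{2 b}{-2 + b}$)
$Z{\left(V,W \right)} = V - 5 W$ ($Z{\left(V,W \right)} = - 5 W + V = V - 5 W$)
$\left(Z{\left(w{\left(6 \right)},4 - 6 \right)} + c{\left(6 \right)}\right)^{2} = \left(\left(6 - 5 \left(4 - 6\right)\right) + 2 \cdot 6 \frac{1}{-2 + 6}\right)^{2} = \left(\left(6 - 5 \left(4 - 6\right)\right) + 2 \cdot 6 \cdot \frac{1}{4}\right)^{2} = \left(\left(6 - -10\right) + 2 \cdot 6 \cdot \frac{1}{4}\right)^{2} = \left(\left(6 + 10\right) + 3\right)^{2} = \left(16 + 3\right)^{2} = 19^{2} = 361$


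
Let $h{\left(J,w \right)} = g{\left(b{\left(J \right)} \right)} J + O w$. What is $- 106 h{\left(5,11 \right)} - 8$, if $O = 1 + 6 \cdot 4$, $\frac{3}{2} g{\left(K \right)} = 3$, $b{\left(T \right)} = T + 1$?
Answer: $-30218$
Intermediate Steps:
$b{\left(T \right)} = 1 + T$
$g{\left(K \right)} = 2$ ($g{\left(K \right)} = \frac{2}{3} \cdot 3 = 2$)
$O = 25$ ($O = 1 + 24 = 25$)
$h{\left(J,w \right)} = 2 J + 25 w$
$- 106 h{\left(5,11 \right)} - 8 = - 106 \left(2 \cdot 5 + 25 \cdot 11\right) - 8 = - 106 \left(10 + 275\right) - 8 = \left(-106\right) 285 - 8 = -30210 - 8 = -30218$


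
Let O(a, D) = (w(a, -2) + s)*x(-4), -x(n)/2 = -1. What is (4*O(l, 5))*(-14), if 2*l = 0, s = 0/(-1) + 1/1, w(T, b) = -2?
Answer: 112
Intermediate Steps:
x(n) = 2 (x(n) = -2*(-1) = 2)
s = 1 (s = 0*(-1) + 1*1 = 0 + 1 = 1)
l = 0 (l = (½)*0 = 0)
O(a, D) = -2 (O(a, D) = (-2 + 1)*2 = -1*2 = -2)
(4*O(l, 5))*(-14) = (4*(-2))*(-14) = -8*(-14) = 112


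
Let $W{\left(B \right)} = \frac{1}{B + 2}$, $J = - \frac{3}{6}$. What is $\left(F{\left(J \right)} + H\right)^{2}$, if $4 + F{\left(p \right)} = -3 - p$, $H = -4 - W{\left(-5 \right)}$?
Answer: $\frac{3721}{36} \approx 103.36$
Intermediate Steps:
$J = - \frac{1}{2}$ ($J = \left(-3\right) \frac{1}{6} = - \frac{1}{2} \approx -0.5$)
$W{\left(B \right)} = \frac{1}{2 + B}$
$H = - \frac{11}{3}$ ($H = -4 - \frac{1}{2 - 5} = -4 - \frac{1}{-3} = -4 - - \frac{1}{3} = -4 + \frac{1}{3} = - \frac{11}{3} \approx -3.6667$)
$F{\left(p \right)} = -7 - p$ ($F{\left(p \right)} = -4 - \left(3 + p\right) = -7 - p$)
$\left(F{\left(J \right)} + H\right)^{2} = \left(\left(-7 - - \frac{1}{2}\right) - \frac{11}{3}\right)^{2} = \left(\left(-7 + \frac{1}{2}\right) - \frac{11}{3}\right)^{2} = \left(- \frac{13}{2} - \frac{11}{3}\right)^{2} = \left(- \frac{61}{6}\right)^{2} = \frac{3721}{36}$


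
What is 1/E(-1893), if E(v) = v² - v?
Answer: 1/3585342 ≈ 2.7891e-7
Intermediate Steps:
1/E(-1893) = 1/(-1893*(-1 - 1893)) = 1/(-1893*(-1894)) = 1/3585342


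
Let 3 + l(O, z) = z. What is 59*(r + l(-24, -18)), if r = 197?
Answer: 10384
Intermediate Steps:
l(O, z) = -3 + z
59*(r + l(-24, -18)) = 59*(197 + (-3 - 18)) = 59*(197 - 21) = 59*176 = 10384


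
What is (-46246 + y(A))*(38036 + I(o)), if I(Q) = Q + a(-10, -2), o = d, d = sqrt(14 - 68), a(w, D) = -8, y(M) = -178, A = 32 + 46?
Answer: -1765411872 - 139272*I*sqrt(6) ≈ -1.7654e+9 - 3.4115e+5*I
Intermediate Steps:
A = 78
d = 3*I*sqrt(6) (d = sqrt(-54) = 3*I*sqrt(6) ≈ 7.3485*I)
o = 3*I*sqrt(6) ≈ 7.3485*I
I(Q) = -8 + Q (I(Q) = Q - 8 = -8 + Q)
(-46246 + y(A))*(38036 + I(o)) = (-46246 - 178)*(38036 + (-8 + 3*I*sqrt(6))) = -46424*(38028 + 3*I*sqrt(6)) = -1765411872 - 139272*I*sqrt(6)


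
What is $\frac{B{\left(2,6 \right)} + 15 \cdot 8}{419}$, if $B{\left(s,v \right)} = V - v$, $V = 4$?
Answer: $\frac{118}{419} \approx 0.28162$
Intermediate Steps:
$B{\left(s,v \right)} = 4 - v$
$\frac{B{\left(2,6 \right)} + 15 \cdot 8}{419} = \frac{\left(4 - 6\right) + 15 \cdot 8}{419} = \left(\left(4 - 6\right) + 120\right) \frac{1}{419} = \left(-2 + 120\right) \frac{1}{419} = 118 \cdot \frac{1}{419} = \frac{118}{419}$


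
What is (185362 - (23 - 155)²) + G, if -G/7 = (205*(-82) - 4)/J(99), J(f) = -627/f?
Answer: 2837728/19 ≈ 1.4935e+5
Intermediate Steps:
G = -353094/19 (G = -7*(205*(-82) - 4)/((-627/99)) = -7*(-16810 - 4)/((-627*1/99)) = -(-117698)/(-19/3) = -(-117698)*(-3)/19 = -7*50442/19 = -353094/19 ≈ -18584.)
(185362 - (23 - 155)²) + G = (185362 - (23 - 155)²) - 353094/19 = (185362 - 1*(-132)²) - 353094/19 = (185362 - 1*17424) - 353094/19 = (185362 - 17424) - 353094/19 = 167938 - 353094/19 = 2837728/19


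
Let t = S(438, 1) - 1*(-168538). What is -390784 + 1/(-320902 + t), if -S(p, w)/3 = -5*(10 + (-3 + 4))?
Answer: -59476934017/152199 ≈ -3.9078e+5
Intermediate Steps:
S(p, w) = 165 (S(p, w) = -(-15)*(10 + (-3 + 4)) = -(-15)*(10 + 1) = -(-15)*11 = -3*(-55) = 165)
t = 168703 (t = 165 - 1*(-168538) = 165 + 168538 = 168703)
-390784 + 1/(-320902 + t) = -390784 + 1/(-320902 + 168703) = -390784 + 1/(-152199) = -390784 - 1/152199 = -59476934017/152199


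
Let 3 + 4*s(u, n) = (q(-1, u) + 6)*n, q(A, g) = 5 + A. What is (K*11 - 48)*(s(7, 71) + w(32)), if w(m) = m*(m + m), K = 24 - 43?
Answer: -2287043/4 ≈ -5.7176e+5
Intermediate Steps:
K = -19
s(u, n) = -¾ + 5*n/2 (s(u, n) = -¾ + (((5 - 1) + 6)*n)/4 = -¾ + ((4 + 6)*n)/4 = -¾ + (10*n)/4 = -¾ + 5*n/2)
w(m) = 2*m² (w(m) = m*(2*m) = 2*m²)
(K*11 - 48)*(s(7, 71) + w(32)) = (-19*11 - 48)*((-¾ + (5/2)*71) + 2*32²) = (-209 - 48)*((-¾ + 355/2) + 2*1024) = -257*(707/4 + 2048) = -257*8899/4 = -2287043/4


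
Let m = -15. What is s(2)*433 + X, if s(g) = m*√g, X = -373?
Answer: -373 - 6495*√2 ≈ -9558.3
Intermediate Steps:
s(g) = -15*√g
s(2)*433 + X = -15*√2*433 - 373 = -6495*√2 - 373 = -373 - 6495*√2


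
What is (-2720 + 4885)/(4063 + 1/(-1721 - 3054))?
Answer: 10337875/19400824 ≈ 0.53286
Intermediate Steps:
(-2720 + 4885)/(4063 + 1/(-1721 - 3054)) = 2165/(4063 + 1/(-4775)) = 2165/(4063 - 1/4775) = 2165/(19400824/4775) = 2165*(4775/19400824) = 10337875/19400824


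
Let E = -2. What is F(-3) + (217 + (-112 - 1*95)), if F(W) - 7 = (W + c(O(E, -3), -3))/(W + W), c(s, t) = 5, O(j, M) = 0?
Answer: 50/3 ≈ 16.667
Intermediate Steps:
F(W) = 7 + (5 + W)/(2*W) (F(W) = 7 + (W + 5)/(W + W) = 7 + (5 + W)/((2*W)) = 7 + (5 + W)*(1/(2*W)) = 7 + (5 + W)/(2*W))
F(-3) + (217 + (-112 - 1*95)) = (5/2)*(1 + 3*(-3))/(-3) + (217 + (-112 - 1*95)) = (5/2)*(-⅓)*(1 - 9) + (217 + (-112 - 95)) = (5/2)*(-⅓)*(-8) + (217 - 207) = 20/3 + 10 = 50/3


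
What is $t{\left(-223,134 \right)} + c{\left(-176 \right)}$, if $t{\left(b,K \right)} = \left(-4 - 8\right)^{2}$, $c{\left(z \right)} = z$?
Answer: $-32$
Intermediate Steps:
$t{\left(b,K \right)} = 144$ ($t{\left(b,K \right)} = \left(-4 - 8\right)^{2} = \left(-12\right)^{2} = 144$)
$t{\left(-223,134 \right)} + c{\left(-176 \right)} = 144 - 176 = -32$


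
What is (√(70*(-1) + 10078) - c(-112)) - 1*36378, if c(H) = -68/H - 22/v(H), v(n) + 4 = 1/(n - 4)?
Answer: -473720921/13020 + 6*√278 ≈ -36284.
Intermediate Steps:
v(n) = -4 + 1/(-4 + n) (v(n) = -4 + 1/(n - 4) = -4 + 1/(-4 + n))
c(H) = -68/H - 22*(-4 + H)/(17 - 4*H)
(√(70*(-1) + 10078) - c(-112)) - 1*36378 = (√(70*(-1) + 10078) - 2*(578 - 180*(-112) + 11*(-112)²)/((-112)*(-17 + 4*(-112)))) - 1*36378 = (√(-70 + 10078) - 2*(-1)*(578 + 20160 + 11*12544)/(112*(-17 - 448))) - 36378 = (√10008 - 2*(-1)*(578 + 20160 + 137984)/(112*(-465))) - 36378 = (6*√278 - 2*(-1)*(-1)*158722/(112*465)) - 36378 = (6*√278 - 1*79361/13020) - 36378 = (6*√278 - 79361/13020) - 36378 = (-79361/13020 + 6*√278) - 36378 = -473720921/13020 + 6*√278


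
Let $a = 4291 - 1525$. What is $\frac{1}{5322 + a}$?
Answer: $\frac{1}{8088} \approx 0.00012364$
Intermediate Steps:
$a = 2766$ ($a = 4291 - 1525 = 2766$)
$\frac{1}{5322 + a} = \frac{1}{5322 + 2766} = \frac{1}{8088}$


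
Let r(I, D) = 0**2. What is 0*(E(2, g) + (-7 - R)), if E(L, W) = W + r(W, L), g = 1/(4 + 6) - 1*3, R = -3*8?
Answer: 0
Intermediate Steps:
R = -24
r(I, D) = 0
g = -29/10 (g = 1/10 - 3 = -29/10 ≈ -2.9000)
E(L, W) = W (E(L, W) = W + 0 = W)
0*(E(2, g) + (-7 - R)) = 0*(-29/10 + (-7 - 1*(-24))) = 0*(-29/10 + (-7 + 24)) = 0*(-29/10 + 17) = 0*(141/10) = 0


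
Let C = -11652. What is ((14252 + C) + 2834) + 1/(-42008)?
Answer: 228271471/42008 ≈ 5434.0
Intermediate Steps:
((14252 + C) + 2834) + 1/(-42008) = ((14252 - 11652) + 2834) + 1/(-42008) = (2600 + 2834) - 1/42008 = 5434 - 1/42008 = 228271471/42008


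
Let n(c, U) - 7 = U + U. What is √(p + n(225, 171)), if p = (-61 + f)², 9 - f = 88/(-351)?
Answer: √372928045/351 ≈ 55.018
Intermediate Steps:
n(c, U) = 7 + 2*U (n(c, U) = 7 + (U + U) = 7 + 2*U)
f = 3247/351 (f = 9 - 88/(-351) = 9 - 88*(-1)/351 = 9 - 1*(-88/351) = 9 + 88/351 = 3247/351 ≈ 9.2507)
p = 329930896/123201 (p = (-61 + 3247/351)² = (-18164/351)² = 329930896/123201 ≈ 2678.0)
√(p + n(225, 171)) = √(329930896/123201 + (7 + 2*171)) = √(329930896/123201 + (7 + 342)) = √(329930896/123201 + 349) = √(372928045/123201) = √372928045/351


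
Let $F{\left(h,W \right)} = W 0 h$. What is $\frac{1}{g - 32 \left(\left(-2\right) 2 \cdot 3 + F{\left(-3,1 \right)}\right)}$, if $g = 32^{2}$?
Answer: $\frac{1}{1408} \approx 0.00071023$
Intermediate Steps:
$F{\left(h,W \right)} = 0$ ($F{\left(h,W \right)} = 0 h = 0$)
$g = 1024$
$\frac{1}{g - 32 \left(\left(-2\right) 2 \cdot 3 + F{\left(-3,1 \right)}\right)} = \frac{1}{1024 - 32 \left(\left(-2\right) 2 \cdot 3 + 0\right)} = \frac{1}{1024 - 32 \left(\left(-4\right) 3 + 0\right)} = \frac{1}{1024 - 32 \left(-12 + 0\right)} = \frac{1}{1024 - -384} = \frac{1}{1024 + 384} = \frac{1}{1408}$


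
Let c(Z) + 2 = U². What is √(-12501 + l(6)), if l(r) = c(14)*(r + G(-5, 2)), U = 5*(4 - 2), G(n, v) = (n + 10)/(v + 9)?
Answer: I*√1436083/11 ≈ 108.94*I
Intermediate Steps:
G(n, v) = (10 + n)/(9 + v)
U = 10 (U = 5*2 = 10)
c(Z) = 98 (c(Z) = -2 + 10² = -2 + 100 = 98)
l(r) = 490/11 + 98*r (l(r) = 98*(r + (10 - 5)/(9 + 2)) = 98*(r + 5/11) = 98*(5/11 + r) = 490/11 + 98*r)
√(-12501 + l(6)) = √(-12501 + (490/11 + 98*6)) = √(-12501 + (490/11 + 588)) = √(-12501 + 6958/11) = √(-130553/11) = I*√1436083/11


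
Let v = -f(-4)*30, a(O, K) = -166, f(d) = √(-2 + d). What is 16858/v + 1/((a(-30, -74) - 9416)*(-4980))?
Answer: 1/47718360 + 8429*I*√6/90 ≈ 2.0956e-8 + 229.41*I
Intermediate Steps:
v = -30*I*√6 (v = -√(-2 - 4)*30 = -√(-6)*30 = -I*√6*30 = -30*I*√6 ≈ -73.485*I)
16858/v + 1/((a(-30, -74) - 9416)*(-4980)) = 16858/((-30*I*√6)) + 1/(-166 - 9416*(-4980)) = 16858*(I*√6/180) - 1/4980/(-9582) = 8429*I*√6/90 - 1/9582*(-1/4980) = 8429*I*√6/90 + 1/47718360 = 1/47718360 + 8429*I*√6/90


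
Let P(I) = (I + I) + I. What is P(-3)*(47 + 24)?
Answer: -639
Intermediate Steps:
P(I) = 3*I (P(I) = 2*I + I = 3*I)
P(-3)*(47 + 24) = (3*(-3))*(47 + 24) = -9*71 = -639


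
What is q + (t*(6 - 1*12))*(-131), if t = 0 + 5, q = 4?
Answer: 3934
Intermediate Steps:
t = 5
q + (t*(6 - 1*12))*(-131) = 4 + (5*(6 - 1*12))*(-131) = 4 + (5*(6 - 12))*(-131) = 4 + (5*(-6))*(-131) = 4 - 30*(-131) = 4 + 3930 = 3934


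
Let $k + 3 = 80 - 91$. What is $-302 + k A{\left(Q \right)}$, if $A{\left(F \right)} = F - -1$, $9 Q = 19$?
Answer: $- \frac{3110}{9} \approx -345.56$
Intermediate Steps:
$Q = \frac{19}{9}$ ($Q = \frac{1}{9} \cdot 19 = \frac{19}{9} \approx 2.1111$)
$k = -14$ ($k = -3 + \left(80 - 91\right) = -3 - 11 = -14$)
$A{\left(F \right)} = 1 + F$ ($A{\left(F \right)} = F + 1 = 1 + F$)
$-302 + k A{\left(Q \right)} = -302 - 14 \left(1 + \frac{19}{9}\right) = -302 - \frac{392}{9} = - \frac{3110}{9}$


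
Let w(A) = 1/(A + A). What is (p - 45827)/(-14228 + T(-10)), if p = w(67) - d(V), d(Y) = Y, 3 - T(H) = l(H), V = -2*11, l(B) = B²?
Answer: 6137869/1919550 ≈ 3.1976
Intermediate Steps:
w(A) = 1/(2*A)
V = -22
T(H) = 3 - H²
p = 2949/134 (p = (½)/67 - 1*(-22) = (½)*(1/67) + 22 = 1/134 + 22 = 2949/134 ≈ 22.007)
(p - 45827)/(-14228 + T(-10)) = (2949/134 - 45827)/(-14228 + (3 - 1*(-10)²)) = -6137869/(134*(-14228 + (3 - 1*100))) = -6137869/(134*(-14228 + (3 - 100))) = -6137869/(134*(-14228 - 97)) = -6137869/134/(-14325) = -6137869/134*(-1/14325) = 6137869/1919550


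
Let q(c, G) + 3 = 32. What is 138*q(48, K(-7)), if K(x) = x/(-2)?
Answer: 4002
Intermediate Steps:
K(x) = -x/2 (K(x) = x*(-½) = -x/2)
q(c, G) = 29 (q(c, G) = -3 + 32 = 29)
138*q(48, K(-7)) = 138*29 = 4002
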